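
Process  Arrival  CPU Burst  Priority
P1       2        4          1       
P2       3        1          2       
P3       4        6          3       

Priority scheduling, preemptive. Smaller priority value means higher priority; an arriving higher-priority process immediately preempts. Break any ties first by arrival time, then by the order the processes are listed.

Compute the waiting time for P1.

0

Timeline: | idle 0-2 | P1 2-6 | P2 6-7 | P3 7-13 |
Completion: P1=6  P2=7  P3=13
Waiting(P1) = turnaround − burst = 4 − 4 = 0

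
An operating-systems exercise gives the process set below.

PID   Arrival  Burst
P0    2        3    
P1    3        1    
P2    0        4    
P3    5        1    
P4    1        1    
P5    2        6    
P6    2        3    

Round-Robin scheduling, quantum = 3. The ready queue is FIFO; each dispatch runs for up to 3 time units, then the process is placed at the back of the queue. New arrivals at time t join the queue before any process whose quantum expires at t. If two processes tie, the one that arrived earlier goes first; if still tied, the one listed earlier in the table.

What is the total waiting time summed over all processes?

54

Timeline: | P2 0-3 | P4 3-4 | P0 4-7 | P5 7-10 | P6 10-13 | P1 13-14 | P2 14-15 | P3 15-16 | P5 16-19 |
Completion: P0=7  P1=14  P2=15  P3=16  P4=4  P5=19  P6=13
Turnaround (C−A): P0=5  P1=11  P2=15  P3=11  P4=3  P5=17  P6=11
Waiting = turnaround − burst: P0=2, P1=10, P2=11, P3=10, P4=2, P5=11, P6=8
Total waiting = 2 + 10 + 11 + 10 + 2 + 11 + 8 = 54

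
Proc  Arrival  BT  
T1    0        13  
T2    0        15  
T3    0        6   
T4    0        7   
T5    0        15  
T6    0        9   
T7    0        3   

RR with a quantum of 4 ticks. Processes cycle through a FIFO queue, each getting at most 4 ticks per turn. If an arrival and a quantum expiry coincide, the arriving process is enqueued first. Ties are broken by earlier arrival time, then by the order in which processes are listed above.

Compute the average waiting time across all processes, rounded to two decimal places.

Schedule: | T1 0-4 | T2 4-8 | T3 8-12 | T4 12-16 | T5 16-20 | T6 20-24 | T7 24-27 | T1 27-31 | T2 31-35 | T3 35-37 | T4 37-40 | T5 40-44 | T6 44-48 | T1 48-52 | T2 52-56 | T5 56-60 | T6 60-61 | T1 61-62 | T2 62-65 | T5 65-68 |
Completion: T1=62  T2=65  T3=37  T4=40  T5=68  T6=61  T7=27
Turnaround (C−A): T1=62  T2=65  T3=37  T4=40  T5=68  T6=61  T7=27
Waiting times: T1=49, T2=50, T3=31, T4=33, T5=53, T6=52, T7=24
Average waiting = (49+50+31+33+53+52+24) / 7 = 292/7 = 41.71

41.71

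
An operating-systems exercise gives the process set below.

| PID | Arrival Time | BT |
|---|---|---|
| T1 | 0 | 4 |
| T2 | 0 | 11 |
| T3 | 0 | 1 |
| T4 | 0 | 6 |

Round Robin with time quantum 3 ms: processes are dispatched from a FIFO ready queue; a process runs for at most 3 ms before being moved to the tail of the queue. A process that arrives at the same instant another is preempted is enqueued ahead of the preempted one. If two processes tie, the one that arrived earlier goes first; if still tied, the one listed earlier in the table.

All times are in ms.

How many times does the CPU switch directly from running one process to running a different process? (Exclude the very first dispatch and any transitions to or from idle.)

Timeline: | T1 0-3 | T2 3-6 | T3 6-7 | T4 7-10 | T1 10-11 | T2 11-14 | T4 14-17 | T2 17-22 |
Completion: T1=11  T2=22  T3=7  T4=17

7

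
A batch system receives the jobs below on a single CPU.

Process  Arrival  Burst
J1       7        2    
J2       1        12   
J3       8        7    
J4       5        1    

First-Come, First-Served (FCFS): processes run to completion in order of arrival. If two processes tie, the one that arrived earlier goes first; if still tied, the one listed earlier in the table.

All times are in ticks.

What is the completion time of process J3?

23

Schedule: | idle 0-1 | J2 1-13 | J4 13-14 | J1 14-16 | J3 16-23 |
Completion: J1=16  J2=13  J3=23  J4=14
Turnaround (C−A): J1=9  J2=12  J3=15  J4=9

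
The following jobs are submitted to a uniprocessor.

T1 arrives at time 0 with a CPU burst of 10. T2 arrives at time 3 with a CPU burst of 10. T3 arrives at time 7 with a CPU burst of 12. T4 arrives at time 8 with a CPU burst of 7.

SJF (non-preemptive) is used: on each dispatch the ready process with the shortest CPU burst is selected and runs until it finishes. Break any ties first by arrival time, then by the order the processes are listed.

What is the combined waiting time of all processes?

36

Timeline: | T1 0-10 | T4 10-17 | T2 17-27 | T3 27-39 |
Completion: T1=10  T2=27  T3=39  T4=17
Turnaround (C−A): T1=10  T2=24  T3=32  T4=9
Waiting = turnaround − burst: T1=0, T2=14, T3=20, T4=2
Total waiting = 0 + 14 + 20 + 2 = 36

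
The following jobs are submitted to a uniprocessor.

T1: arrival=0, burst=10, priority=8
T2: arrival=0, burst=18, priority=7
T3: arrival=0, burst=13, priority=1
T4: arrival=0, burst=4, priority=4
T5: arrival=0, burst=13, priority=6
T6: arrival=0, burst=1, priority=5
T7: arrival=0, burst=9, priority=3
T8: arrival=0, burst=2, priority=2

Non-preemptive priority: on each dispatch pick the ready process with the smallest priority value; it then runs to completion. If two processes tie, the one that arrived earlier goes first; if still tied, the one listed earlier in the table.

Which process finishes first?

T3

Timeline: | T3 0-13 | T8 13-15 | T7 15-24 | T4 24-28 | T6 28-29 | T5 29-42 | T2 42-60 | T1 60-70 |
Completion: T1=70  T2=60  T3=13  T4=28  T5=42  T6=29  T7=24  T8=15
Finish order: T3 → T8 → T7 → T4 → T6 → T5 → T2 → T1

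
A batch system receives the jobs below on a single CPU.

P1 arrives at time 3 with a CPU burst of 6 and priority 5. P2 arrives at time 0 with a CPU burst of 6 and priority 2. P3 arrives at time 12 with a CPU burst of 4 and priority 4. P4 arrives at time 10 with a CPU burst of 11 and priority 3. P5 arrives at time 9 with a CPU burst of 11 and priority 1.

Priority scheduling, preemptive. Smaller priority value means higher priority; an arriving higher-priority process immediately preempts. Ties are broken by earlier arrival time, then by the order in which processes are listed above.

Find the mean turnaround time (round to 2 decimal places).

19.20

Gantt: | P2 0-6 | P1 6-9 | P5 9-20 | P4 20-31 | P3 31-35 | P1 35-38 |
Completion: P1=38  P2=6  P3=35  P4=31  P5=20
Turnaround times: P1=35, P2=6, P3=23, P4=21, P5=11
Average turnaround = (35+6+23+21+11) / 5 = 96/5 = 19.20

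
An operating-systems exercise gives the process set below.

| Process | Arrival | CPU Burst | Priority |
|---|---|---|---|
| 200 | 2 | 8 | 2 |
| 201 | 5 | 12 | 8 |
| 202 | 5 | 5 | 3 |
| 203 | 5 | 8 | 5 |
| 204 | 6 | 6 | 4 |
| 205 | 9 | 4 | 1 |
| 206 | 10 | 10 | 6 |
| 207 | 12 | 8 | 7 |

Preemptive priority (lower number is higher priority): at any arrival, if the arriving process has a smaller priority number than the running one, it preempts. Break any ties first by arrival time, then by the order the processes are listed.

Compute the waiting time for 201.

46

Gantt: | idle 0-2 | 200 2-9 | 205 9-13 | 200 13-14 | 202 14-19 | 204 19-25 | 203 25-33 | 206 33-43 | 207 43-51 | 201 51-63 |
Completion: 200=14  201=63  202=19  203=33  204=25  205=13  206=43  207=51
Turnaround (C−A): 200=12  201=58  202=14  203=28  204=19  205=4  206=33  207=39
Waiting(201) = turnaround − burst = 58 − 12 = 46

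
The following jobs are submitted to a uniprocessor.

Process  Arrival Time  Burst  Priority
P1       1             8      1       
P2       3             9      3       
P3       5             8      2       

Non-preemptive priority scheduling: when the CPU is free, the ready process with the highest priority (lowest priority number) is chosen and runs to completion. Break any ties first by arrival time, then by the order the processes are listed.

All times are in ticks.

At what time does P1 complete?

Gantt: | idle 0-1 | P1 1-9 | P3 9-17 | P2 17-26 |
Completion: P1=9  P2=26  P3=17
Turnaround (C−A): P1=8  P2=23  P3=12

9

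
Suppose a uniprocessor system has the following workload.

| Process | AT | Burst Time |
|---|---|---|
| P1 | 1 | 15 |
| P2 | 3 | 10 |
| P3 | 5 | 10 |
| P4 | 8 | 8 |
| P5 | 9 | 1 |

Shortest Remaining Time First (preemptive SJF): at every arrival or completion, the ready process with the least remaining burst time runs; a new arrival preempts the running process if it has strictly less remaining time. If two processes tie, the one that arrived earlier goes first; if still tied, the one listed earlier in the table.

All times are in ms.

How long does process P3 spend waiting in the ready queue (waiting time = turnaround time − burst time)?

17

Schedule: | idle 0-1 | P1 1-3 | P2 3-9 | P5 9-10 | P2 10-14 | P4 14-22 | P3 22-32 | P1 32-45 |
Completion: P1=45  P2=14  P3=32  P4=22  P5=10
Waiting(P3) = turnaround − burst = 27 − 10 = 17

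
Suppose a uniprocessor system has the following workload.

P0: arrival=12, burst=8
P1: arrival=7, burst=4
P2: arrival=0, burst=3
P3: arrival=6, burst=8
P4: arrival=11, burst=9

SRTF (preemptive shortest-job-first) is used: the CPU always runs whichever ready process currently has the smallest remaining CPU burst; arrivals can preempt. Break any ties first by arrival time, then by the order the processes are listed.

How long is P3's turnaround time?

12

Schedule: | P2 0-3 | idle 3-6 | P3 6-7 | P1 7-11 | P3 11-18 | P0 18-26 | P4 26-35 |
Completion: P0=26  P1=11  P2=3  P3=18  P4=35
Turnaround (C−A): P0=14  P1=4  P2=3  P3=12  P4=24
Turnaround(P3) = completion − arrival = 18 − 6 = 12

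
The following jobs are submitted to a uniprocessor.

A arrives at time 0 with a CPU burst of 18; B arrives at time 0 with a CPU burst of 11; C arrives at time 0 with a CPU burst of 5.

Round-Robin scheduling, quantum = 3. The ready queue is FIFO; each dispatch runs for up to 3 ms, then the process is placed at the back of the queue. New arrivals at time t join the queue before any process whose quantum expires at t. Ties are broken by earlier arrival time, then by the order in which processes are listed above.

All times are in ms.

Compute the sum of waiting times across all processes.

45

Schedule: | A 0-3 | B 3-6 | C 6-9 | A 9-12 | B 12-15 | C 15-17 | A 17-20 | B 20-23 | A 23-26 | B 26-28 | A 28-34 |
Completion: A=34  B=28  C=17
Waiting = turnaround − burst: A=16, B=17, C=12
Total waiting = 16 + 17 + 12 = 45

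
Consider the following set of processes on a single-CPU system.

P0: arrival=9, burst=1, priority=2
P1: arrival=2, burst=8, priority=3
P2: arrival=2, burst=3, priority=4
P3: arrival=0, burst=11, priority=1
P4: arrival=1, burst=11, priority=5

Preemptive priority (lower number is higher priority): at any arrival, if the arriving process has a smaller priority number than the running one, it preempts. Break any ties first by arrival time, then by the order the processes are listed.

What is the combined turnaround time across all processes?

Gantt: | P3 0-11 | P0 11-12 | P1 12-20 | P2 20-23 | P4 23-34 |
Completion: P0=12  P1=20  P2=23  P3=11  P4=34
Turnaround (C−A): P0=3  P1=18  P2=21  P3=11  P4=33
Turnaround = completion − arrival: P0=3, P1=18, P2=21, P3=11, P4=33
Total turnaround = 3 + 18 + 21 + 11 + 33 = 86

86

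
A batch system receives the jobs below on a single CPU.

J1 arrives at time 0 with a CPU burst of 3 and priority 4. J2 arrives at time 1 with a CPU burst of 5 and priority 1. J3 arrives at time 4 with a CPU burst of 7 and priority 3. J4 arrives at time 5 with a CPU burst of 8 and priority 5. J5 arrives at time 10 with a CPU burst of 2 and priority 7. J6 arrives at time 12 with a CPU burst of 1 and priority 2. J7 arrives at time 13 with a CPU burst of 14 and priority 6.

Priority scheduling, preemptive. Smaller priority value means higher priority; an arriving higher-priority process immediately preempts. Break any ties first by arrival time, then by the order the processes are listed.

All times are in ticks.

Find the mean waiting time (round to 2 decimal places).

9.43

Timeline: | J1 0-1 | J2 1-6 | J3 6-12 | J6 12-13 | J3 13-14 | J1 14-16 | J4 16-24 | J7 24-38 | J5 38-40 |
Completion: J1=16  J2=6  J3=14  J4=24  J5=40  J6=13  J7=38
Turnaround (C−A): J1=16  J2=5  J3=10  J4=19  J5=30  J6=1  J7=25
Waiting times: J1=13, J2=0, J3=3, J4=11, J5=28, J6=0, J7=11
Average waiting = (13+0+3+11+28+0+11) / 7 = 66/7 = 9.43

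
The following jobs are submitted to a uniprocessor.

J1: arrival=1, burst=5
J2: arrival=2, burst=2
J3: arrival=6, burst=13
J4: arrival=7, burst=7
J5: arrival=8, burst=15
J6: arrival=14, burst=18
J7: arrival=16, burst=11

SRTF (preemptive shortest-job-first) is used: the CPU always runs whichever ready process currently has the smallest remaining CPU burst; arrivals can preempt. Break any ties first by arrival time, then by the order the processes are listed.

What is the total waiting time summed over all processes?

Gantt: | idle 0-1 | J1 1-2 | J2 2-4 | J1 4-8 | J4 8-15 | J3 15-16 | J7 16-27 | J3 27-39 | J5 39-54 | J6 54-72 |
Completion: J1=8  J2=4  J3=39  J4=15  J5=54  J6=72  J7=27
Waiting = turnaround − burst: J1=2, J2=0, J3=20, J4=1, J5=31, J6=40, J7=0
Total waiting = 2 + 0 + 20 + 1 + 31 + 40 + 0 = 94

94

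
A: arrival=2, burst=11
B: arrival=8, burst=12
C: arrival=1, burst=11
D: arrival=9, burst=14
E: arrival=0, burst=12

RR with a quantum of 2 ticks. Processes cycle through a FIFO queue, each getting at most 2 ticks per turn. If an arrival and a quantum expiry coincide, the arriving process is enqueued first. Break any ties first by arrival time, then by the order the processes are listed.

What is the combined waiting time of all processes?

181

Timeline: | E 0-2 | C 2-4 | A 4-6 | E 6-8 | C 8-10 | A 10-12 | B 12-14 | E 14-16 | D 16-18 | C 18-20 | A 20-22 | B 22-24 | E 24-26 | D 26-28 | C 28-30 | A 30-32 | B 32-34 | E 34-36 | D 36-38 | C 38-40 | A 40-42 | B 42-44 | E 44-46 | D 46-48 | C 48-49 | A 49-50 | B 50-52 | D 52-54 | B 54-56 | D 56-60 |
Completion: A=50  B=56  C=49  D=60  E=46
Waiting = turnaround − burst: A=37, B=36, C=37, D=37, E=34
Total waiting = 37 + 36 + 37 + 37 + 34 = 181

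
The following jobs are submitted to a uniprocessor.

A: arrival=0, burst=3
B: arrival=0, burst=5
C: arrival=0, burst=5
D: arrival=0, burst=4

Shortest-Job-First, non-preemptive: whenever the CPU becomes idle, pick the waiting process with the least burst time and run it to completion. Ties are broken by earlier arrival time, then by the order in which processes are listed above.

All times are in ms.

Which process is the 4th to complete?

C

Timeline: | A 0-3 | D 3-7 | B 7-12 | C 12-17 |
Completion: A=3  B=12  C=17  D=7
Turnaround (C−A): A=3  B=12  C=17  D=7
Finish order: A → D → B → C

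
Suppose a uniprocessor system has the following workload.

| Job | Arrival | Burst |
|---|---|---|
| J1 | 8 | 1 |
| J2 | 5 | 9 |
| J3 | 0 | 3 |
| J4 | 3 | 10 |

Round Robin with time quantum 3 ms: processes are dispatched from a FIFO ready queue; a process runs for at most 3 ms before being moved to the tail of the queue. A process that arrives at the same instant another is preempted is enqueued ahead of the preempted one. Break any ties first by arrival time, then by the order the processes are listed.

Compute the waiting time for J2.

8

Schedule: | J3 0-3 | J4 3-6 | J2 6-9 | J4 9-12 | J1 12-13 | J2 13-16 | J4 16-19 | J2 19-22 | J4 22-23 |
Completion: J1=13  J2=22  J3=3  J4=23
Turnaround (C−A): J1=5  J2=17  J3=3  J4=20
Waiting(J2) = turnaround − burst = 17 − 9 = 8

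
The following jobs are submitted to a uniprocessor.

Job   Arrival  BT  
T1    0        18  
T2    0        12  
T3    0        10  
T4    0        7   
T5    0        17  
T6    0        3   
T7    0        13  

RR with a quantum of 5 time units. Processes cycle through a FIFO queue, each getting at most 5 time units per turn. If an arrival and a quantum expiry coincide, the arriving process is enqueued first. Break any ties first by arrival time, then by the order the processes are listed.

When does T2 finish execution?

Timeline: | T1 0-5 | T2 5-10 | T3 10-15 | T4 15-20 | T5 20-25 | T6 25-28 | T7 28-33 | T1 33-38 | T2 38-43 | T3 43-48 | T4 48-50 | T5 50-55 | T7 55-60 | T1 60-65 | T2 65-67 | T5 67-72 | T7 72-75 | T1 75-78 | T5 78-80 |
Completion: T1=78  T2=67  T3=48  T4=50  T5=80  T6=28  T7=75
Turnaround (C−A): T1=78  T2=67  T3=48  T4=50  T5=80  T6=28  T7=75

67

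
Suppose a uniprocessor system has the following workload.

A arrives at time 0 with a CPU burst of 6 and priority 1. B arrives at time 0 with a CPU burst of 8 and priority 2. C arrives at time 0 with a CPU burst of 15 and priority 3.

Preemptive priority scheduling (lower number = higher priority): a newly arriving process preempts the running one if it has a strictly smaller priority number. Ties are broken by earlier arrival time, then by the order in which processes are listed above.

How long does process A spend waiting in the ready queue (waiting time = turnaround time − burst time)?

0

Schedule: | A 0-6 | B 6-14 | C 14-29 |
Completion: A=6  B=14  C=29
Waiting(A) = turnaround − burst = 6 − 6 = 0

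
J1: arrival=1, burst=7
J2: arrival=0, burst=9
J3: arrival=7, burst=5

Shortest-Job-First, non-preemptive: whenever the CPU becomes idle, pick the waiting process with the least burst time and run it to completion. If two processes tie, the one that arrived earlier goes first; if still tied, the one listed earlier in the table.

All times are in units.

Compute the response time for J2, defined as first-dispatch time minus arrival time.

0

Gantt: | J2 0-9 | J3 9-14 | J1 14-21 |
Completion: J1=21  J2=9  J3=14
Turnaround (C−A): J1=20  J2=9  J3=7
Response(J2) = first start − arrival = 0 − 0 = 0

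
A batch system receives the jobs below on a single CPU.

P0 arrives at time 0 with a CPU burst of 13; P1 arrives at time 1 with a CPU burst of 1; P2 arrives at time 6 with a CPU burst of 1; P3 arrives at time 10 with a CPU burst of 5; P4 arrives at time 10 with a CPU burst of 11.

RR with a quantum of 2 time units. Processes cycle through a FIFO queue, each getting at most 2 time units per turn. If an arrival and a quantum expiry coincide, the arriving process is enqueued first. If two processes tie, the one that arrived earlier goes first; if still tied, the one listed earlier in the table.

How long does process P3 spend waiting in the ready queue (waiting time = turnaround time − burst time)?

Gantt: | P0 0-2 | P1 2-3 | P0 3-7 | P2 7-8 | P0 8-10 | P3 10-12 | P4 12-14 | P0 14-16 | P3 16-18 | P4 18-20 | P0 20-22 | P3 22-23 | P4 23-25 | P0 25-26 | P4 26-31 |
Completion: P0=26  P1=3  P2=8  P3=23  P4=31
Waiting(P3) = turnaround − burst = 13 − 5 = 8

8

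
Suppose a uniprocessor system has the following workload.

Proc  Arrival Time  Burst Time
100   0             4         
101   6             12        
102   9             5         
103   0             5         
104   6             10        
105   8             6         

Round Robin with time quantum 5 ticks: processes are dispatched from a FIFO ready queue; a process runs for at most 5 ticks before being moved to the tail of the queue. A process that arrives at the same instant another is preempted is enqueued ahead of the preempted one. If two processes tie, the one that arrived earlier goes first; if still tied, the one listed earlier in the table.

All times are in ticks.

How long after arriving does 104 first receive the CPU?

Gantt: | 100 0-4 | 103 4-9 | 101 9-14 | 104 14-19 | 105 19-24 | 102 24-29 | 101 29-34 | 104 34-39 | 105 39-40 | 101 40-42 |
Completion: 100=4  101=42  102=29  103=9  104=39  105=40
Turnaround (C−A): 100=4  101=36  102=20  103=9  104=33  105=32
Response(104) = first start − arrival = 14 − 6 = 8

8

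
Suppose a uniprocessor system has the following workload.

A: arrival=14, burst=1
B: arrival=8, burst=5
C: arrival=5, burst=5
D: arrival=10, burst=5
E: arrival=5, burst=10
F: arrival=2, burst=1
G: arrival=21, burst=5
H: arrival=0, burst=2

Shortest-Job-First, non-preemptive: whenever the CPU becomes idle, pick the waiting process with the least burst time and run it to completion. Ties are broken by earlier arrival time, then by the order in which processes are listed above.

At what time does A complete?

16

Gantt: | H 0-2 | F 2-3 | idle 3-5 | C 5-10 | B 10-15 | A 15-16 | D 16-21 | G 21-26 | E 26-36 |
Completion: A=16  B=15  C=10  D=21  E=36  F=3  G=26  H=2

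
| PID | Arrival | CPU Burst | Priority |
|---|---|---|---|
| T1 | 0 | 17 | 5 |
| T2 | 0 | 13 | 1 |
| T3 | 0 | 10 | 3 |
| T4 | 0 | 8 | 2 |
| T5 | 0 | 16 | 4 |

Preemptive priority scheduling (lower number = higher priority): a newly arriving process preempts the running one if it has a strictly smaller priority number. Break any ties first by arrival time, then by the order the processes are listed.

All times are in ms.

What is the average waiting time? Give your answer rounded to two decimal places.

Schedule: | T2 0-13 | T4 13-21 | T3 21-31 | T5 31-47 | T1 47-64 |
Completion: T1=64  T2=13  T3=31  T4=21  T5=47
Waiting times: T1=47, T2=0, T3=21, T4=13, T5=31
Average waiting = (47+0+21+13+31) / 5 = 112/5 = 22.40

22.40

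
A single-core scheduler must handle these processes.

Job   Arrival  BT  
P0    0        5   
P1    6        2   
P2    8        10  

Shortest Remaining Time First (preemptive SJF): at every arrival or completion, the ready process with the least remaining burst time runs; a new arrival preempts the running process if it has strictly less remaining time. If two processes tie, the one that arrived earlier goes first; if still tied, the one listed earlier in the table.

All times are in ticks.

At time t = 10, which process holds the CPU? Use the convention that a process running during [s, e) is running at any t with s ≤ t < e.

P2

Timeline: | P0 0-5 | idle 5-6 | P1 6-8 | P2 8-18 |
Completion: P0=5  P1=8  P2=18
Turnaround (C−A): P0=5  P1=2  P2=10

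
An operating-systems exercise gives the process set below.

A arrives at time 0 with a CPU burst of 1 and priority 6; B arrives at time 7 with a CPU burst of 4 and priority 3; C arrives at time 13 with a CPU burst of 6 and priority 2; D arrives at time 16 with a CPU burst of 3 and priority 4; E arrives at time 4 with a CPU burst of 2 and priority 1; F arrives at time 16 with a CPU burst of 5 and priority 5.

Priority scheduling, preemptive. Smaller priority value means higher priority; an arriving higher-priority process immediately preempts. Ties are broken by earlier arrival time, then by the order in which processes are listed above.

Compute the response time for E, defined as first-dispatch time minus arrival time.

Schedule: | A 0-1 | idle 1-4 | E 4-6 | idle 6-7 | B 7-11 | idle 11-13 | C 13-19 | D 19-22 | F 22-27 |
Completion: A=1  B=11  C=19  D=22  E=6  F=27
Turnaround (C−A): A=1  B=4  C=6  D=6  E=2  F=11
Response(E) = first start − arrival = 4 − 4 = 0

0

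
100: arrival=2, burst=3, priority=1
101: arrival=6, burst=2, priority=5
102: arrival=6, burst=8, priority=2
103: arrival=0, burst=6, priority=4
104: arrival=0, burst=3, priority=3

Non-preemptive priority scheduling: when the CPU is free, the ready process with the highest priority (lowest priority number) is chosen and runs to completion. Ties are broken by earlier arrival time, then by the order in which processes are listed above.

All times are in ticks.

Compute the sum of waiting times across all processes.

29

Timeline: | 104 0-3 | 100 3-6 | 102 6-14 | 103 14-20 | 101 20-22 |
Completion: 100=6  101=22  102=14  103=20  104=3
Waiting = turnaround − burst: 100=1, 101=14, 102=0, 103=14, 104=0
Total waiting = 1 + 14 + 0 + 14 + 0 = 29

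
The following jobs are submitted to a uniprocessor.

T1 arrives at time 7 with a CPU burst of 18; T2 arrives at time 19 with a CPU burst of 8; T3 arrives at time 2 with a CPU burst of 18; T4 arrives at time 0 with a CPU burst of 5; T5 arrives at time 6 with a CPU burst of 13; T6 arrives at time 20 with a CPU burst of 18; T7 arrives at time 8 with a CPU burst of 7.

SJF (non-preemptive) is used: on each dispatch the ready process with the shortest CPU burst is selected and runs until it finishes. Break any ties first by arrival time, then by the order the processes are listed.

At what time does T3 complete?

23

Timeline: | T4 0-5 | T3 5-23 | T7 23-30 | T2 30-38 | T5 38-51 | T1 51-69 | T6 69-87 |
Completion: T1=69  T2=38  T3=23  T4=5  T5=51  T6=87  T7=30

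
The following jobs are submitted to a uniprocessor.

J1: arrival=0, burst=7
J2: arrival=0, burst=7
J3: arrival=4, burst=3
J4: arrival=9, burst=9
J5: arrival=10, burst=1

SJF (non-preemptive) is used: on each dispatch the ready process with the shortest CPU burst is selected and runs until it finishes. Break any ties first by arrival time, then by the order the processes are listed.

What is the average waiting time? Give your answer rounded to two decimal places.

Schedule: | J1 0-7 | J3 7-10 | J5 10-11 | J2 11-18 | J4 18-27 |
Completion: J1=7  J2=18  J3=10  J4=27  J5=11
Turnaround (C−A): J1=7  J2=18  J3=6  J4=18  J5=1
Waiting times: J1=0, J2=11, J3=3, J4=9, J5=0
Average waiting = (0+11+3+9+0) / 5 = 23/5 = 4.60

4.60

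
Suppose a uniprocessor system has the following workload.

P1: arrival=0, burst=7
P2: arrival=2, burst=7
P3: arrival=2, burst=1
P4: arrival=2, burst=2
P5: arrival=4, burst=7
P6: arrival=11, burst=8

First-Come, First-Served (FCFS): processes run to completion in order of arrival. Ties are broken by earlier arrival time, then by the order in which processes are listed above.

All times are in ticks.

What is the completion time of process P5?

24

Schedule: | P1 0-7 | P2 7-14 | P3 14-15 | P4 15-17 | P5 17-24 | P6 24-32 |
Completion: P1=7  P2=14  P3=15  P4=17  P5=24  P6=32
Turnaround (C−A): P1=7  P2=12  P3=13  P4=15  P5=20  P6=21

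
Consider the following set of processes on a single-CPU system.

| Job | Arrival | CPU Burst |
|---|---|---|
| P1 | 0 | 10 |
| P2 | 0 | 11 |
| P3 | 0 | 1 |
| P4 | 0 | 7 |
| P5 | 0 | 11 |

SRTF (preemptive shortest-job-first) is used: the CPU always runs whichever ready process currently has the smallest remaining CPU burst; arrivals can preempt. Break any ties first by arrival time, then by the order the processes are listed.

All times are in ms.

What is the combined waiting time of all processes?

56

Schedule: | P3 0-1 | P4 1-8 | P1 8-18 | P2 18-29 | P5 29-40 |
Completion: P1=18  P2=29  P3=1  P4=8  P5=40
Waiting = turnaround − burst: P1=8, P2=18, P3=0, P4=1, P5=29
Total waiting = 8 + 18 + 0 + 1 + 29 = 56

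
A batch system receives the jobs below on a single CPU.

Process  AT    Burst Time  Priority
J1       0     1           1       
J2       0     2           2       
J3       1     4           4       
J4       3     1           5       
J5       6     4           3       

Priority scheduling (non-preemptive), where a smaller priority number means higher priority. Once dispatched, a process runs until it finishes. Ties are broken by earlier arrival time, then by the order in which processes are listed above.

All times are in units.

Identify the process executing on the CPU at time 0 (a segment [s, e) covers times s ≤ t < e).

J1

Schedule: | J1 0-1 | J2 1-3 | J3 3-7 | J5 7-11 | J4 11-12 |
Completion: J1=1  J2=3  J3=7  J4=12  J5=11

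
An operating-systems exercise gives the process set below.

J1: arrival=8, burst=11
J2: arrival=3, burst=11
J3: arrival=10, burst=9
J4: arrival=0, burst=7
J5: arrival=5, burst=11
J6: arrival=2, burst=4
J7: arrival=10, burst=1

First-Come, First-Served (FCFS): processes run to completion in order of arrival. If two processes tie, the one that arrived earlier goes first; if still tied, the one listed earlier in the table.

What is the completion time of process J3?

53

Timeline: | J4 0-7 | J6 7-11 | J2 11-22 | J5 22-33 | J1 33-44 | J3 44-53 | J7 53-54 |
Completion: J1=44  J2=22  J3=53  J4=7  J5=33  J6=11  J7=54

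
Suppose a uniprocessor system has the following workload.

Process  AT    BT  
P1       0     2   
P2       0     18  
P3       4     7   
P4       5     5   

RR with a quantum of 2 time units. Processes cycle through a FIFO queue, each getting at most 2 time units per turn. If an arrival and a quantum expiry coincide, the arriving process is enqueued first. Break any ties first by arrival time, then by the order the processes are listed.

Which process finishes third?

Gantt: | P1 0-2 | P2 2-4 | P3 4-6 | P2 6-8 | P4 8-10 | P3 10-12 | P2 12-14 | P4 14-16 | P3 16-18 | P2 18-20 | P4 20-21 | P3 21-22 | P2 22-32 |
Completion: P1=2  P2=32  P3=22  P4=21
Turnaround (C−A): P1=2  P2=32  P3=18  P4=16
Finish order: P1 → P4 → P3 → P2

P3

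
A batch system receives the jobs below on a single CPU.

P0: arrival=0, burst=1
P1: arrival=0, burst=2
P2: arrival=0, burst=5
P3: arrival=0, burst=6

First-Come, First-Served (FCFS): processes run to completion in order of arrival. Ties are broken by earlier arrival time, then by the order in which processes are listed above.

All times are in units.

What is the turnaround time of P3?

Timeline: | P0 0-1 | P1 1-3 | P2 3-8 | P3 8-14 |
Completion: P0=1  P1=3  P2=8  P3=14
Turnaround(P3) = completion − arrival = 14 − 0 = 14

14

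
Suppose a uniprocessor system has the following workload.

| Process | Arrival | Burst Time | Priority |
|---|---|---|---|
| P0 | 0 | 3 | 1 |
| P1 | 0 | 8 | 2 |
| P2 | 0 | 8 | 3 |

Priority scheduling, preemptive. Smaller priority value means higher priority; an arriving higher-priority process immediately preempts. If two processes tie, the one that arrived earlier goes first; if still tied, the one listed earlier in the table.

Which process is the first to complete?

P0

Gantt: | P0 0-3 | P1 3-11 | P2 11-19 |
Completion: P0=3  P1=11  P2=19
Turnaround (C−A): P0=3  P1=11  P2=19
Finish order: P0 → P1 → P2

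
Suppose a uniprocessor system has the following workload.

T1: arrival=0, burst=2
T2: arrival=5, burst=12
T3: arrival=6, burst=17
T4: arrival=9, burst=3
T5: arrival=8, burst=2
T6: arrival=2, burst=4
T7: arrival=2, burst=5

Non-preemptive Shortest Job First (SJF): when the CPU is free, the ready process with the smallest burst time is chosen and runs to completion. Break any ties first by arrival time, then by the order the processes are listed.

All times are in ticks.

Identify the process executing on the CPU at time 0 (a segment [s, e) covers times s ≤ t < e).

Schedule: | T1 0-2 | T6 2-6 | T7 6-11 | T5 11-13 | T4 13-16 | T2 16-28 | T3 28-45 |
Completion: T1=2  T2=28  T3=45  T4=16  T5=13  T6=6  T7=11
Turnaround (C−A): T1=2  T2=23  T3=39  T4=7  T5=5  T6=4  T7=9

T1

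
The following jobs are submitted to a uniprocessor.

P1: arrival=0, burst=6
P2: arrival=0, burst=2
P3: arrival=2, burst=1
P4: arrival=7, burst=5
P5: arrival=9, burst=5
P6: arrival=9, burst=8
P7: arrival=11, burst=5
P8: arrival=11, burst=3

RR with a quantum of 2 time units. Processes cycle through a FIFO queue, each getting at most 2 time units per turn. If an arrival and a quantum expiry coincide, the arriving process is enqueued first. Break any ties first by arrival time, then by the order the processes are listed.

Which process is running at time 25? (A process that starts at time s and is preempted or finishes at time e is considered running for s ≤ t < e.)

Gantt: | P1 0-2 | P2 2-4 | P3 4-5 | P1 5-7 | P4 7-9 | P1 9-11 | P5 11-13 | P6 13-15 | P4 15-17 | P7 17-19 | P8 19-21 | P5 21-23 | P6 23-25 | P4 25-26 | P7 26-28 | P8 28-29 | P5 29-30 | P6 30-32 | P7 32-33 | P6 33-35 |
Completion: P1=11  P2=4  P3=5  P4=26  P5=30  P6=35  P7=33  P8=29
Turnaround (C−A): P1=11  P2=4  P3=3  P4=19  P5=21  P6=26  P7=22  P8=18

P4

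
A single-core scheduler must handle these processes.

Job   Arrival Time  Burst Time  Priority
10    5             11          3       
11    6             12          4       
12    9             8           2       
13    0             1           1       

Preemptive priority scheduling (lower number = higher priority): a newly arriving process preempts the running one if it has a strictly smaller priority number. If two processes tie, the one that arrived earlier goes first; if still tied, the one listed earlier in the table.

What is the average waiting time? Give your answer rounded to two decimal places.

6.50

Timeline: | 13 0-1 | idle 1-5 | 10 5-9 | 12 9-17 | 10 17-24 | 11 24-36 |
Completion: 10=24  11=36  12=17  13=1
Turnaround (C−A): 10=19  11=30  12=8  13=1
Waiting times: 10=8, 11=18, 12=0, 13=0
Average waiting = (8+18+0+0) / 4 = 26/4 = 6.50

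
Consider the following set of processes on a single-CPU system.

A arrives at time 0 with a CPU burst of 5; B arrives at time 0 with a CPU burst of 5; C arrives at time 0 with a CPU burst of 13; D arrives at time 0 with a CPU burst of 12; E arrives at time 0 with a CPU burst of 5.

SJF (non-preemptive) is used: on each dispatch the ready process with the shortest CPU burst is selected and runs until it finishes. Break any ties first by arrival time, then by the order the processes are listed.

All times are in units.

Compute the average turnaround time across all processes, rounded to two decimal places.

Timeline: | A 0-5 | B 5-10 | E 10-15 | D 15-27 | C 27-40 |
Completion: A=5  B=10  C=40  D=27  E=15
Turnaround (C−A): A=5  B=10  C=40  D=27  E=15
Turnaround times: A=5, B=10, C=40, D=27, E=15
Average turnaround = (5+10+40+27+15) / 5 = 97/5 = 19.40

19.40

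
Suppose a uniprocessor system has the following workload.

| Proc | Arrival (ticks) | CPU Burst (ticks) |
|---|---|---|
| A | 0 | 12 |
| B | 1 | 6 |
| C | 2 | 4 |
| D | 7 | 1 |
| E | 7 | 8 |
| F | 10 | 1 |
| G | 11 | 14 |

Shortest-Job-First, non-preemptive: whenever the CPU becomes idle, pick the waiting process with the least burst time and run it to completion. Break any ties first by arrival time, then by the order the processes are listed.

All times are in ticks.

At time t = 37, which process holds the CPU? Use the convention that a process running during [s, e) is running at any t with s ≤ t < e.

Timeline: | A 0-12 | D 12-13 | F 13-14 | C 14-18 | B 18-24 | E 24-32 | G 32-46 |
Completion: A=12  B=24  C=18  D=13  E=32  F=14  G=46
Turnaround (C−A): A=12  B=23  C=16  D=6  E=25  F=4  G=35

G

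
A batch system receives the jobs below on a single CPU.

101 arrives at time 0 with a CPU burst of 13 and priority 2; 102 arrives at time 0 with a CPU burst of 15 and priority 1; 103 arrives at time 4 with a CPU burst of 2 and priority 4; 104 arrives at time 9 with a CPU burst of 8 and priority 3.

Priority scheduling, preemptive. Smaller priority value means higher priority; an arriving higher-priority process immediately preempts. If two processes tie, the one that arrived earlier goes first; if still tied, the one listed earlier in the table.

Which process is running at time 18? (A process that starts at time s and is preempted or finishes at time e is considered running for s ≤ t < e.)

101

Schedule: | 102 0-15 | 101 15-28 | 104 28-36 | 103 36-38 |
Completion: 101=28  102=15  103=38  104=36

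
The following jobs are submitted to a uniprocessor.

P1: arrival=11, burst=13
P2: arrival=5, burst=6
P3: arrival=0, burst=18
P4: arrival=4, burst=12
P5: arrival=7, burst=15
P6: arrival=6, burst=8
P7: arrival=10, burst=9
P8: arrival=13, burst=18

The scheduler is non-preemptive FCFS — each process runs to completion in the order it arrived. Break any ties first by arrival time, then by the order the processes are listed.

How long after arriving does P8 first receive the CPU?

68

Timeline: | P3 0-18 | P4 18-30 | P2 30-36 | P6 36-44 | P5 44-59 | P7 59-68 | P1 68-81 | P8 81-99 |
Completion: P1=81  P2=36  P3=18  P4=30  P5=59  P6=44  P7=68  P8=99
Response(P8) = first start − arrival = 81 − 13 = 68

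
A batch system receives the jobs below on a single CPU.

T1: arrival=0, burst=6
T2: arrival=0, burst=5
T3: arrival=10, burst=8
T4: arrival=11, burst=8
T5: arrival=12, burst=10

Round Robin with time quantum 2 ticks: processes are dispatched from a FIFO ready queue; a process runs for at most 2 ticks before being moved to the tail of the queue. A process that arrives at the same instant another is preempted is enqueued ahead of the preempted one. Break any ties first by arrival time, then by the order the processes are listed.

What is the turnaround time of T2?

11

Schedule: | T1 0-2 | T2 2-4 | T1 4-6 | T2 6-8 | T1 8-10 | T2 10-11 | T3 11-13 | T4 13-15 | T5 15-17 | T3 17-19 | T4 19-21 | T5 21-23 | T3 23-25 | T4 25-27 | T5 27-29 | T3 29-31 | T4 31-33 | T5 33-37 |
Completion: T1=10  T2=11  T3=31  T4=33  T5=37
Turnaround(T2) = completion − arrival = 11 − 0 = 11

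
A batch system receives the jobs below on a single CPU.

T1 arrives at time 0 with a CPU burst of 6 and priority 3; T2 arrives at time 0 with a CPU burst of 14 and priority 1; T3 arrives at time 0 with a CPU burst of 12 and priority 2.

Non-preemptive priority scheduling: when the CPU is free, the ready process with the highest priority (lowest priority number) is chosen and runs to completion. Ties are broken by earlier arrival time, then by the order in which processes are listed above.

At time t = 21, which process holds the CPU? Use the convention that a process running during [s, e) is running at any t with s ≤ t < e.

Schedule: | T2 0-14 | T3 14-26 | T1 26-32 |
Completion: T1=32  T2=14  T3=26
Turnaround (C−A): T1=32  T2=14  T3=26

T3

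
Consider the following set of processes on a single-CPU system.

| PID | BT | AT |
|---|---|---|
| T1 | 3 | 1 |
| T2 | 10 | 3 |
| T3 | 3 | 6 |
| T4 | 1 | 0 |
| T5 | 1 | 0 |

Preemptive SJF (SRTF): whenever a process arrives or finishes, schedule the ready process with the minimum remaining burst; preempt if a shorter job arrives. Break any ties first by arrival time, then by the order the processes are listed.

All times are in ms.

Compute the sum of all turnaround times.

Timeline: | T4 0-1 | T5 1-2 | T1 2-5 | T2 5-6 | T3 6-9 | T2 9-18 |
Completion: T1=5  T2=18  T3=9  T4=1  T5=2
Turnaround = completion − arrival: T1=4, T2=15, T3=3, T4=1, T5=2
Total turnaround = 4 + 15 + 3 + 1 + 2 = 25

25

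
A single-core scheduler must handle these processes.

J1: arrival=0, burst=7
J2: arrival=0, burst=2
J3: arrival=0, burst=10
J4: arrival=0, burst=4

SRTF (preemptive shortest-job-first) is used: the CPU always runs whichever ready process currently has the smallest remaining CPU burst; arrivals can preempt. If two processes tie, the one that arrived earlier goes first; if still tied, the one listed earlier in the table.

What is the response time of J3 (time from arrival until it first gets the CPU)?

Schedule: | J2 0-2 | J4 2-6 | J1 6-13 | J3 13-23 |
Completion: J1=13  J2=2  J3=23  J4=6
Turnaround (C−A): J1=13  J2=2  J3=23  J4=6
Response(J3) = first start − arrival = 13 − 0 = 13

13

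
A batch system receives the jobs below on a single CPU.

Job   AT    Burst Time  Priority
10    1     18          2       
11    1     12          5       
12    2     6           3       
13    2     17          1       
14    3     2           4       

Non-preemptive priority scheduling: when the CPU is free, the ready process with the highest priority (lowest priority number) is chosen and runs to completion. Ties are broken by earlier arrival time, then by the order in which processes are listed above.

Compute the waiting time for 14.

39

Gantt: | idle 0-1 | 10 1-19 | 13 19-36 | 12 36-42 | 14 42-44 | 11 44-56 |
Completion: 10=19  11=56  12=42  13=36  14=44
Turnaround (C−A): 10=18  11=55  12=40  13=34  14=41
Waiting(14) = turnaround − burst = 41 − 2 = 39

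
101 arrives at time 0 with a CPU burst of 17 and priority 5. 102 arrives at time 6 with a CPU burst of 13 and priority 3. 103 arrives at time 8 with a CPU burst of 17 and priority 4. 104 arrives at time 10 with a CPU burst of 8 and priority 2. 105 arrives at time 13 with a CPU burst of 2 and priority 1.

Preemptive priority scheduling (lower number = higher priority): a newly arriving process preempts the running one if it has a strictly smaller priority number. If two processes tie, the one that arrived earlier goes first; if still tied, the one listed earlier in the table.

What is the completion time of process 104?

20

Gantt: | 101 0-6 | 102 6-10 | 104 10-13 | 105 13-15 | 104 15-20 | 102 20-29 | 103 29-46 | 101 46-57 |
Completion: 101=57  102=29  103=46  104=20  105=15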